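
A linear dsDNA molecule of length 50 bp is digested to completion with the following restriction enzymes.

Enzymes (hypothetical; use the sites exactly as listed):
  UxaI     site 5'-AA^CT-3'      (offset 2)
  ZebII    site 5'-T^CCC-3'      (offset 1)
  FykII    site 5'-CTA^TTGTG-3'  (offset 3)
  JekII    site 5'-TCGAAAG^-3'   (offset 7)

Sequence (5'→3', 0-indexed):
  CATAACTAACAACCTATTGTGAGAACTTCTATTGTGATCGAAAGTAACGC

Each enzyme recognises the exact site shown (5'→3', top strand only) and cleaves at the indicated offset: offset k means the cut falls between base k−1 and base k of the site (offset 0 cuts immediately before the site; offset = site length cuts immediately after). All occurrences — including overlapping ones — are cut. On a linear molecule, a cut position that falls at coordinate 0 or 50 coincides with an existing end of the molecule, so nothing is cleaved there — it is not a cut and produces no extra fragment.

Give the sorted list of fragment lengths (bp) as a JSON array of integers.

Scan for sites:
  UxaI (AACT, off=2): starts [3, 23] → cuts [5, 25]
  ZebII (TCCC, off=1): no sites
  FykII (CTATTGTG, off=3): starts [13, 28] → cuts [16, 31]
  JekII (TCGAAAG, off=7): starts [37] → cuts [44]

All cut coordinates (distinct, sorted): [5, 16, 25, 31, 44]

Fragment lengths:
  [0,5): 5 bp
  [5,16): 11 bp
  [16,25): 9 bp
  [25,31): 6 bp
  [31,44): 13 bp
  [44,50): 6 bp

[5,6,6,9,11,13]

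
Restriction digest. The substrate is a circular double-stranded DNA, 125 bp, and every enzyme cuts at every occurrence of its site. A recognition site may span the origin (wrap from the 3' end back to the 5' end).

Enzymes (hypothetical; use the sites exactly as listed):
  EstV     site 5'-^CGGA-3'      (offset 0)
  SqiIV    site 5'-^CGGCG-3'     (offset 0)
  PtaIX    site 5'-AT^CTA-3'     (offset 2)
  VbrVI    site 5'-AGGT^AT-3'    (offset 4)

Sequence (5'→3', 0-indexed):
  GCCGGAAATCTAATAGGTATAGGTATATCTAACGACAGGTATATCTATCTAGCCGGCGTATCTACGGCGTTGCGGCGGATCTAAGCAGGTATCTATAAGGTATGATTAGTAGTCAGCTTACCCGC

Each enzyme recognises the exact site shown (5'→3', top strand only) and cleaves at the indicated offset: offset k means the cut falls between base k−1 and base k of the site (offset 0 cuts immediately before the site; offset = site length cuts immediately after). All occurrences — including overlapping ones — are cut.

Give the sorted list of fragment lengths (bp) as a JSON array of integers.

Per-enzyme occurrences:
  EstV CGGA/0: at [2, 75] ⇒ [2, 75]
  SqiIV CGGCG/0: at [53, 64, 72] ⇒ [53, 64, 72]
  PtaIX ATCTA/2: at [7, 26, 42, 46, 59, 78, 90] ⇒ [9, 28, 44, 48, 61, 80, 92]
  VbrVI AGGTAT/4: at [14, 20, 36, 86, 97] ⇒ [18, 24, 40, 90, 101]

All cut coordinates (distinct, sorted): [2, 9, 18, 24, 28, 40, 44, 48, 53, 61, 64, 72, 75, 80, 90, 92, 101]

Fragments:
  2→9: 7 bp
  9→18: 9 bp
  18→24: 6 bp
  24→28: 4 bp
  28→40: 12 bp
  40→44: 4 bp
  44→48: 4 bp
  48→53: 5 bp
  53→61: 8 bp
  61→64: 3 bp
  64→72: 8 bp
  72→75: 3 bp
  75→80: 5 bp
  80→90: 10 bp
  90→92: 2 bp
  92→101: 9 bp
  101→2 (wrap): 125-101+2 = 26 bp

[2,3,3,4,4,4,5,5,6,7,8,8,9,9,10,12,26]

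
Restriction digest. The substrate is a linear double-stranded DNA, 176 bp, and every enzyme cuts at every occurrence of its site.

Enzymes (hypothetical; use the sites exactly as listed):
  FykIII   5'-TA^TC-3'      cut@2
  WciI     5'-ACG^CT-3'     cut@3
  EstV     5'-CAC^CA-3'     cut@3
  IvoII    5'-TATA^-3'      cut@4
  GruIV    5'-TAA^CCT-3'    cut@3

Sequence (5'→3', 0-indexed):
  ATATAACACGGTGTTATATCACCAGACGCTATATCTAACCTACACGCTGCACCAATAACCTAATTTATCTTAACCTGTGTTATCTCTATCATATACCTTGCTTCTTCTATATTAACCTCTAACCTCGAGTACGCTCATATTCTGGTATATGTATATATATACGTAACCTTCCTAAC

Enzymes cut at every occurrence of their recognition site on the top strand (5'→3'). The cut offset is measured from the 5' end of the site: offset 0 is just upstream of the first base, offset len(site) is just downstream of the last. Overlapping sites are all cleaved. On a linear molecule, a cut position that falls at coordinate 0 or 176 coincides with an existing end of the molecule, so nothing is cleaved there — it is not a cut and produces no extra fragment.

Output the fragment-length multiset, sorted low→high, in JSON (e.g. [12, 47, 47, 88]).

[2,2,2,4,4,5,5,5,5,6,6,6,6,6,6,7,7,8,9,9,10,11,13,16,16]

Site scan:
  FykIII TATC/2: at [16, 31, 65, 80, 86] ⇒ [18, 33, 67, 82, 88]
  WciI ACGCT/3: at [25, 43, 130] ⇒ [28, 46, 133]
  EstV CACCA/3: at [19, 49] ⇒ [22, 52]
  IvoII TATA/4: at [1, 14, 29, 91, 107, 145, 151, 153, 155, 157] ⇒ [5, 18, 33, 95, 111, 149, 155, 157, 159, 161]
  GruIV TAACCT/3: at [35, 55, 70, 112, 119, 163] ⇒ [38, 58, 73, 115, 122, 166]

All cut coordinates (distinct, sorted): [5, 18, 22, 28, 33, 38, 46, 52, 58, 67, 73, 82, 88, 95, 111, 115, 122, 133, 149, 155, 157, 159, 161, 166]

Fragment lengths:
  [0,5): 5 bp
  [5,18): 13 bp
  [18,22): 4 bp
  [22,28): 6 bp
  [28,33): 5 bp
  [33,38): 5 bp
  [38,46): 8 bp
  [46,52): 6 bp
  [52,58): 6 bp
  [58,67): 9 bp
  [67,73): 6 bp
  [73,82): 9 bp
  [82,88): 6 bp
  [88,95): 7 bp
  [95,111): 16 bp
  [111,115): 4 bp
  [115,122): 7 bp
  [122,133): 11 bp
  [133,149): 16 bp
  [149,155): 6 bp
  [155,157): 2 bp
  [157,159): 2 bp
  [159,161): 2 bp
  [161,166): 5 bp
  [166,176): 10 bp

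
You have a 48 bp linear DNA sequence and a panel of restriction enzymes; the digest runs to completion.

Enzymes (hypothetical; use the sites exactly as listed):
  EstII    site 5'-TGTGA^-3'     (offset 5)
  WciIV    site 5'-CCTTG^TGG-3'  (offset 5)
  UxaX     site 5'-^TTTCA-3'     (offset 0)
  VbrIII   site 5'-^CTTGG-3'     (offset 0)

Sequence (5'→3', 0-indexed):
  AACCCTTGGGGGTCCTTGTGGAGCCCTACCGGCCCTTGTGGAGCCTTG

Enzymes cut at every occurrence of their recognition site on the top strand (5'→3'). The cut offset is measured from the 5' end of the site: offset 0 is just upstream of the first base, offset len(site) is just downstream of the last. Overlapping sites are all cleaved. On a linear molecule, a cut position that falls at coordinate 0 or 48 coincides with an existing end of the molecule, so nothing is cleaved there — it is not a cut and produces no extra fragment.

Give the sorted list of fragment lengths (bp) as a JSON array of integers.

Scan for sites:
  EstII (TGTGA, off=5): no sites
  WciIV CCTTGTGG/5: at [13, 33] ⇒ [18, 38]
  UxaX (TTTCA, off=0): no sites
  VbrIII CTTGG/0: at [4] ⇒ [4]

Pooled cuts: [4, 18, 38]

Fragment lengths:
  [0,4): 4 bp
  [4,18): 14 bp
  [18,38): 20 bp
  [38,48): 10 bp

[4,10,14,20]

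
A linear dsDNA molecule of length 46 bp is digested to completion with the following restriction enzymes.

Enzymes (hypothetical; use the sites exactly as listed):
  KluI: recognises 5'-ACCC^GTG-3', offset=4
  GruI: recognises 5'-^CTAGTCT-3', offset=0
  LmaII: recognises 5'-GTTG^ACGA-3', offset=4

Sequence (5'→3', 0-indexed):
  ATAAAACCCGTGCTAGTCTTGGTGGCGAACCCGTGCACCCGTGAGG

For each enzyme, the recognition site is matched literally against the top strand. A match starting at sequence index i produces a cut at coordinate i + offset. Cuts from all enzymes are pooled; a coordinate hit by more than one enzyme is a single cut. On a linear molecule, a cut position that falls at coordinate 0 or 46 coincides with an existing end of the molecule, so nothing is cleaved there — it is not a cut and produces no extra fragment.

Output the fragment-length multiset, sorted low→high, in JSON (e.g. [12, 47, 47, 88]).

Site scan:
  KluI ACCCGTG/4: at [5, 28, 36] ⇒ [9, 32, 40]
  GruI CTAGTCT/0: at [12] ⇒ [12]
  LmaII (GTTGACGA, off=4): no sites

Pooled cuts: [9, 12, 32, 40]

Fragment lengths:
  [0,9): 9 bp
  [9,12): 3 bp
  [12,32): 20 bp
  [32,40): 8 bp
  [40,46): 6 bp

[3,6,8,9,20]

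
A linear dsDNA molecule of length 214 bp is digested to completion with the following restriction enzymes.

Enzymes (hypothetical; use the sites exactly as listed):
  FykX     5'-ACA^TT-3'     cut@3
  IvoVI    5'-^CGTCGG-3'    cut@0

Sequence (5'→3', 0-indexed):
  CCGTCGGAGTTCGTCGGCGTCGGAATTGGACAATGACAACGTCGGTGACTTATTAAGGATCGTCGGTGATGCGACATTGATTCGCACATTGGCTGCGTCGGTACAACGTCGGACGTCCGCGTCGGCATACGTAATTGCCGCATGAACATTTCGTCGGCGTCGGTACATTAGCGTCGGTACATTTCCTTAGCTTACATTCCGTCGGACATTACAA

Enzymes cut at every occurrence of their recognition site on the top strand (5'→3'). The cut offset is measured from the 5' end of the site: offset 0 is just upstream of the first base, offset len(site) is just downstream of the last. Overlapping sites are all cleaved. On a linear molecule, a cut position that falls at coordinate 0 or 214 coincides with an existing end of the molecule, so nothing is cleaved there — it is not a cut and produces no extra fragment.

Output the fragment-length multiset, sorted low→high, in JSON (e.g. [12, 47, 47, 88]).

[1,3,3,4,6,6,6,7,9,10,10,10,11,12,13,15,16,21,22,29]

Scan for sites:
  FykX ACATT/3: at [73, 85, 145, 164, 178, 193, 205] ⇒ [76, 88, 148, 167, 181, 196, 208]
  IvoVI CGTCGG/0: at [1, 11, 17, 39, 60, 95, 106, 119, 151, 157, 171, 199] ⇒ [1, 11, 17, 39, 60, 95, 106, 119, 151, 157, 171, 199]

All cut coordinates (distinct, sorted): [1, 11, 17, 39, 60, 76, 88, 95, 106, 119, 148, 151, 157, 167, 171, 181, 196, 199, 208]

Fragments:
  [0,1): 1 bp
  [1,11): 10 bp
  [11,17): 6 bp
  [17,39): 22 bp
  [39,60): 21 bp
  [60,76): 16 bp
  [76,88): 12 bp
  [88,95): 7 bp
  [95,106): 11 bp
  [106,119): 13 bp
  [119,148): 29 bp
  [148,151): 3 bp
  [151,157): 6 bp
  [157,167): 10 bp
  [167,171): 4 bp
  [171,181): 10 bp
  [181,196): 15 bp
  [196,199): 3 bp
  [199,208): 9 bp
  [208,214): 6 bp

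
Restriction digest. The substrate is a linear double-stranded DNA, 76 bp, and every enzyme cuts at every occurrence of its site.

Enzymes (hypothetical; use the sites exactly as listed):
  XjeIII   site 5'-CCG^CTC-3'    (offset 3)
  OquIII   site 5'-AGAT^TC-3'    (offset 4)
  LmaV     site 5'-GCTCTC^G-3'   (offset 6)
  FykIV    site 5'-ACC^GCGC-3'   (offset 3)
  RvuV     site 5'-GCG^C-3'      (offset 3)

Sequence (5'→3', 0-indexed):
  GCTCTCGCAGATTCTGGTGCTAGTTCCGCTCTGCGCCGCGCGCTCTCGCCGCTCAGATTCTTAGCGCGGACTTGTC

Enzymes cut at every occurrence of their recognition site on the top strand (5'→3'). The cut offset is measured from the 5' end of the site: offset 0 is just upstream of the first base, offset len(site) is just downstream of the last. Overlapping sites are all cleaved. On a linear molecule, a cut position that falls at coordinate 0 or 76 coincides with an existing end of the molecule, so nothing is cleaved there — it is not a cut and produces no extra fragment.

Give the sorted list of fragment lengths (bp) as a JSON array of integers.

Scan for sites:
  XjeIII CCGCTC/3: at [25, 48] ⇒ [28, 51]
  OquIII AGATTC/4: at [8, 54] ⇒ [12, 58]
  LmaV GCTCTCG/6: at [0, 41] ⇒ [6, 47]
  FykIV (ACCGCGC, off=3): no sites
  RvuV GCGC/3: at [32, 37, 39, 63] ⇒ [35, 40, 42, 66]

All cut coordinates (distinct, sorted): [6, 12, 28, 35, 40, 42, 47, 51, 58, 66]

Fragment lengths:
  [0,6): 6 bp
  [6,12): 6 bp
  [12,28): 16 bp
  [28,35): 7 bp
  [35,40): 5 bp
  [40,42): 2 bp
  [42,47): 5 bp
  [47,51): 4 bp
  [51,58): 7 bp
  [58,66): 8 bp
  [66,76): 10 bp

[2,4,5,5,6,6,7,7,8,10,16]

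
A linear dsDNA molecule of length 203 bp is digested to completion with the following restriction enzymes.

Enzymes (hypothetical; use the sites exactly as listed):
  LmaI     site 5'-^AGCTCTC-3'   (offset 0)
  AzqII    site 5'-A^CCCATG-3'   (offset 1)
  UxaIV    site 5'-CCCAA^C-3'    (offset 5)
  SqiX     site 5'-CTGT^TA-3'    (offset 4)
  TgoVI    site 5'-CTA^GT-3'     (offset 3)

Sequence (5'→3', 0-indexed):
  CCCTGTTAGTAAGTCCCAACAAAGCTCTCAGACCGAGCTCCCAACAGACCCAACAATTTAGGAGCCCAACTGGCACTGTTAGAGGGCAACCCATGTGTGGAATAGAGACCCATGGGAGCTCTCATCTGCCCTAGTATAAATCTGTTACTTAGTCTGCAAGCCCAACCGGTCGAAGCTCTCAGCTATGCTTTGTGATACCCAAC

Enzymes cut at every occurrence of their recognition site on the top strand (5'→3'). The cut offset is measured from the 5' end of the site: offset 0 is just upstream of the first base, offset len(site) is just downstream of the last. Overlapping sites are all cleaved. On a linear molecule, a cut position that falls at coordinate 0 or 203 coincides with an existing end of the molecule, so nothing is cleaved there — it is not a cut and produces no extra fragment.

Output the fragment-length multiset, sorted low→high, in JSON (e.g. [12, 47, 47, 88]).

[1,3,6,8,8,9,10,10,12,13,16,17,19,20,22,29]

Scan for sites:
  LmaI AGCTCTC/0: at [22, 116, 173] ⇒ [22, 116, 173]
  AzqII ACCCATG/1: at [88, 107] ⇒ [89, 108]
  UxaIV CCCAAC/5: at [14, 39, 48, 64, 160, 197] ⇒ [19, 44, 53, 69, 165, 202]
  SqiX CTGTTA/4: at [2, 75, 141] ⇒ [6, 79, 145]
  TgoVI CTAGT/3: at [130] ⇒ [133]

Pooled cuts: [6, 19, 22, 44, 53, 69, 79, 89, 108, 116, 133, 145, 165, 173, 202]

Fragment lengths:
  [0,6): 6 bp
  [6,19): 13 bp
  [19,22): 3 bp
  [22,44): 22 bp
  [44,53): 9 bp
  [53,69): 16 bp
  [69,79): 10 bp
  [79,89): 10 bp
  [89,108): 19 bp
  [108,116): 8 bp
  [116,133): 17 bp
  [133,145): 12 bp
  [145,165): 20 bp
  [165,173): 8 bp
  [173,202): 29 bp
  [202,203): 1 bp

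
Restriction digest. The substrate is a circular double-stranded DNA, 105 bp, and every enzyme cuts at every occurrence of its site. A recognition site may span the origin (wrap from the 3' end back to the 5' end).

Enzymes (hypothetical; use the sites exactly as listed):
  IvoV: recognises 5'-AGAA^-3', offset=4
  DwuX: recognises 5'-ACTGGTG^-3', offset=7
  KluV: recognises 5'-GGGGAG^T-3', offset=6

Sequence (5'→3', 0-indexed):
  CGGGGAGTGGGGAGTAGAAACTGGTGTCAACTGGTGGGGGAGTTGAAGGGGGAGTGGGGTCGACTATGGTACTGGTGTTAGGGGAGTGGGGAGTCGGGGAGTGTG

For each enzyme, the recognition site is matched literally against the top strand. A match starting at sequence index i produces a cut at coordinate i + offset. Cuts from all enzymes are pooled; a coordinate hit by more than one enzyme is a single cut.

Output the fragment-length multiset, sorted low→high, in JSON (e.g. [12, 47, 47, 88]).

[5,6,7,7,7,8,9,10,11,12,23]

Per-enzyme occurrences:
  IvoV (AGAA, off=4): starts [15] → cuts [19]
  DwuX (ACTGGTG, off=7): starts [19, 29, 70] → cuts [26, 36, 77]
  KluV (GGGGAGT, off=6): starts [1, 8, 36, 48, 80, 87, 95] → cuts [7, 14, 42, 54, 86, 93, 101]

All cut coordinates (distinct, sorted): [7, 14, 19, 26, 36, 42, 54, 77, 86, 93, 101]

Fragments:
  7→14: 7 bp
  14→19: 5 bp
  19→26: 7 bp
  26→36: 10 bp
  36→42: 6 bp
  42→54: 12 bp
  54→77: 23 bp
  77→86: 9 bp
  86→93: 7 bp
  93→101: 8 bp
  101→7 (wrap): 105-101+7 = 11 bp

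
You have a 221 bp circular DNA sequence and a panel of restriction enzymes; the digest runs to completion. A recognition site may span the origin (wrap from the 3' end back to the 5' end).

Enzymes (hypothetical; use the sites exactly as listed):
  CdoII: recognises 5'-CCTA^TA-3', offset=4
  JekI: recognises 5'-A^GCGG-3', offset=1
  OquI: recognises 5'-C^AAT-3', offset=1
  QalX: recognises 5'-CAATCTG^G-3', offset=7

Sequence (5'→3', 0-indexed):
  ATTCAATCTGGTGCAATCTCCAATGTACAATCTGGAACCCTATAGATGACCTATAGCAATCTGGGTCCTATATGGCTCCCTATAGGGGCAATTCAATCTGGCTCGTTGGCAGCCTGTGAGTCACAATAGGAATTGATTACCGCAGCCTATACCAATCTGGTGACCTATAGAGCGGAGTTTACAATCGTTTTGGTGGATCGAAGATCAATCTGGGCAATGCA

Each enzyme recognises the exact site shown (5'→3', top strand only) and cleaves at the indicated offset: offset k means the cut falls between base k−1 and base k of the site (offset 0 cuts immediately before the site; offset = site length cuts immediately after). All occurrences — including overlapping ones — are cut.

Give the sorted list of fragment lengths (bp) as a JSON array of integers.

[3,4,4,4,4,5,5,5,6,6,6,6,6,6,7,7,7,7,8,8,11,11,12,24,24,25]

Scan for sites:
  CdoII CCTATA/4: at [38, 49, 66, 78, 145, 163] ⇒ [42, 53, 70, 82, 149, 167]
  JekI AGCGG/1: at [170] ⇒ [171]
  OquI CAAT/1: at [3, 13, 20, 27, 56, 88, 93, 123, 152, 181, 205, 214, 219] ⇒ [4, 14, 21, 28, 57, 89, 94, 124, 153, 182, 206, 215, 220]
  QalX CAATCTGG/7: at [3, 27, 56, 93, 152, 205] ⇒ [10, 34, 63, 100, 159, 212]

Pooled cuts: [4, 10, 14, 21, 28, 34, 42, 53, 57, 63, 70, 82, 89, 94, 100, 124, 149, 153, 159, 167, 171, 182, 206, 212, 215, 220]

Fragment lengths:
  4→10: 6 bp
  10→14: 4 bp
  14→21: 7 bp
  21→28: 7 bp
  28→34: 6 bp
  34→42: 8 bp
  42→53: 11 bp
  53→57: 4 bp
  57→63: 6 bp
  63→70: 7 bp
  70→82: 12 bp
  82→89: 7 bp
  89→94: 5 bp
  94→100: 6 bp
  100→124: 24 bp
  124→149: 25 bp
  149→153: 4 bp
  153→159: 6 bp
  159→167: 8 bp
  167→171: 4 bp
  171→182: 11 bp
  182→206: 24 bp
  206→212: 6 bp
  212→215: 3 bp
  215→220: 5 bp
  220→4 (wrap): 221-220+4 = 5 bp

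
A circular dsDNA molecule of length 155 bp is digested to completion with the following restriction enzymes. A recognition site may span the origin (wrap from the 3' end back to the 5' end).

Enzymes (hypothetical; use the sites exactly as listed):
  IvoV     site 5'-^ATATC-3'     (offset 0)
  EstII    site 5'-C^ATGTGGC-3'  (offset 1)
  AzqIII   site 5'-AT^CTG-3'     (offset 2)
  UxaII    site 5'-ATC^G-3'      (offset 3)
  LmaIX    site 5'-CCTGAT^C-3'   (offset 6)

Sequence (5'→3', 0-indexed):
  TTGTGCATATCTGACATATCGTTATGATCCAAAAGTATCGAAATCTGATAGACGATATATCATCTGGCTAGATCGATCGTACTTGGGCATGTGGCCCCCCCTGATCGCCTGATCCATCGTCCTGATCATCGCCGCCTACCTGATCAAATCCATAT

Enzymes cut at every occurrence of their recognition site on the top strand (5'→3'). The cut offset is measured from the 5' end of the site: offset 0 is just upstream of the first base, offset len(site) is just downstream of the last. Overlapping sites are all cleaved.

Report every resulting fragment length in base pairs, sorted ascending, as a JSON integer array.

Scan for sites:
  IvoV (ATATC, off=0): starts [6, 15, 56] → cuts [6, 15, 56]
  EstII (CATGTGGC, off=1): starts [87] → cuts [88]
  AzqIII (ATCTG, off=2): starts [8, 42, 61] → cuts [10, 44, 63]
  UxaII (ATCG, off=3): starts [17, 36, 71, 75, 103, 115, 127] → cuts [20, 39, 74, 78, 106, 118, 130]
  LmaIX (CCTGATC, off=6): starts [99, 107, 120, 138] → cuts [105, 113, 126, 144]

All cut coordinates (distinct, sorted): [6, 10, 15, 20, 39, 44, 56, 63, 74, 78, 88, 105, 106, 113, 118, 126, 130, 144]

Fragment lengths:
  6→10: 4 bp
  10→15: 5 bp
  15→20: 5 bp
  20→39: 19 bp
  39→44: 5 bp
  44→56: 12 bp
  56→63: 7 bp
  63→74: 11 bp
  74→78: 4 bp
  78→88: 10 bp
  88→105: 17 bp
  105→106: 1 bp
  106→113: 7 bp
  113→118: 5 bp
  118→126: 8 bp
  126→130: 4 bp
  130→144: 14 bp
  144→6 (wrap): 155-144+6 = 17 bp

[1,4,4,4,5,5,5,5,7,7,8,10,11,12,14,17,17,19]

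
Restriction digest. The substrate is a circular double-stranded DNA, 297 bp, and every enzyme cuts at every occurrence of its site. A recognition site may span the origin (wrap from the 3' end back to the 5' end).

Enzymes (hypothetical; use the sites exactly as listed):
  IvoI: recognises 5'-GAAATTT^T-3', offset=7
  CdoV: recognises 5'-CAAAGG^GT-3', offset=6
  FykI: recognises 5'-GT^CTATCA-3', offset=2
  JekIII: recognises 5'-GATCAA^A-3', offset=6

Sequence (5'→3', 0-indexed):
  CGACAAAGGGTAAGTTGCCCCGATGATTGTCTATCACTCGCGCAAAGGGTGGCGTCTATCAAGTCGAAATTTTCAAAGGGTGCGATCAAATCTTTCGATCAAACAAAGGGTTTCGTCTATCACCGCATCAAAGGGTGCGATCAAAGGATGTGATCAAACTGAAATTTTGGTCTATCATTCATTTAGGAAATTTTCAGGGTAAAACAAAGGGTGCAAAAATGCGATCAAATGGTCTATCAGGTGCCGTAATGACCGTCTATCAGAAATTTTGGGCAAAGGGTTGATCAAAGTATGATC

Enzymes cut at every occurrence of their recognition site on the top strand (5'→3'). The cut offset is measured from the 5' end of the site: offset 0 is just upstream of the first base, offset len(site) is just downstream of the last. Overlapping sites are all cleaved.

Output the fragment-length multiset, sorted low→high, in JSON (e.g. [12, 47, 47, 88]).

[4,5,7,7,7,7,9,10,10,10,10,13,13,13,17,17,18,18,18,18,21,22,23]

Per-enzyme occurrences:
  IvoI GAAATTTT/7: at [65, 160, 186, 262] ⇒ [72, 167, 193, 269]
  CdoV CAAAGGGT/6: at [3, 42, 73, 103, 128, 204, 273] ⇒ [9, 48, 79, 109, 134, 210, 279]
  FykI GTCTATCA/2: at [28, 53, 114, 169, 231, 254] ⇒ [30, 55, 116, 171, 233, 256]
  JekIII GATCAAA/6: at [83, 96, 138, 151, 222, 282] ⇒ [89, 102, 144, 157, 228, 288]

All cut coordinates (distinct, sorted): [9, 30, 48, 55, 72, 79, 89, 102, 109, 116, 134, 144, 157, 167, 171, 193, 210, 228, 233, 256, 269, 279, 288]

Fragment lengths:
  9→30: 21 bp
  30→48: 18 bp
  48→55: 7 bp
  55→72: 17 bp
  72→79: 7 bp
  79→89: 10 bp
  89→102: 13 bp
  102→109: 7 bp
  109→116: 7 bp
  116→134: 18 bp
  134→144: 10 bp
  144→157: 13 bp
  157→167: 10 bp
  167→171: 4 bp
  171→193: 22 bp
  193→210: 17 bp
  210→228: 18 bp
  228→233: 5 bp
  233→256: 23 bp
  256→269: 13 bp
  269→279: 10 bp
  279→288: 9 bp
  288→9 (wrap): 297-288+9 = 18 bp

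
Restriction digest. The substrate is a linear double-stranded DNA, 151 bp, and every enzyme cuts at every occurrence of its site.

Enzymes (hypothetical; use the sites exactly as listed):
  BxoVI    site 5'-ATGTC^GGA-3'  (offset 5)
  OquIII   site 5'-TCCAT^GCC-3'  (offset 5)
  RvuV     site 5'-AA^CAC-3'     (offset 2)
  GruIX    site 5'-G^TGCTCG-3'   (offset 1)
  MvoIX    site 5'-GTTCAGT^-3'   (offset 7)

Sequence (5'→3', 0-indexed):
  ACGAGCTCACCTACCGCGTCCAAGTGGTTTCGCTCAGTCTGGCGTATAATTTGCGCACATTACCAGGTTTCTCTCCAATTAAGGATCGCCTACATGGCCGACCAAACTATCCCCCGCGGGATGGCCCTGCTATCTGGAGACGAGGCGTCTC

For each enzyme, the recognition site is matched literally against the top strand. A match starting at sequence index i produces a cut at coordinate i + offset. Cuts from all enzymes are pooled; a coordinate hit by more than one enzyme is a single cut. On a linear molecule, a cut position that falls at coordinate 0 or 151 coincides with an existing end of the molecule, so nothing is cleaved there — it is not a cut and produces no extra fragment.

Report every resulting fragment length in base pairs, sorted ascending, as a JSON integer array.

[151]

Site scan:
  BxoVI (ATGTCGGA, off=5): no sites
  OquIII (TCCATGCC, off=5): no sites
  RvuV (AACAC, off=2): no sites
  GruIX (GTGCTCG, off=1): no sites
  MvoIX (GTTCAGT, off=7): no sites

All cut coordinates (distinct, sorted): ∅

Fragment lengths:
  no cuts → one linear fragment of 151 bp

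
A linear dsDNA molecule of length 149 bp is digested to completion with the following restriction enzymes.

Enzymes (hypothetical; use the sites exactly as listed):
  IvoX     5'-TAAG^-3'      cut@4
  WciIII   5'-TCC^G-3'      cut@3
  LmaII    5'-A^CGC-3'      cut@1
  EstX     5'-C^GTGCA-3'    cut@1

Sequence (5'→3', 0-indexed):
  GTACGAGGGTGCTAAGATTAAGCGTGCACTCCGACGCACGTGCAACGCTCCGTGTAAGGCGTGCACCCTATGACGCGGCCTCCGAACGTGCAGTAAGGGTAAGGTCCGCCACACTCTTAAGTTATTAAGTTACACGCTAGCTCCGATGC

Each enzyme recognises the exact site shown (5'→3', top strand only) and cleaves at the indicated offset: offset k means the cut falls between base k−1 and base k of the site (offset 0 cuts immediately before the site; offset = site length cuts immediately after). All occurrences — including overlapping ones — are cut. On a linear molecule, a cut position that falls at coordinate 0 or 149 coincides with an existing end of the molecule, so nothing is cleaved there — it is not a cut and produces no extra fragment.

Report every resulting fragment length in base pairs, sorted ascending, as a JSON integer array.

[1,2,2,4,4,5,5,5,6,6,6,6,7,8,9,10,10,10,13,14,16]

Scan for sites:
  IvoX (TAAG, off=4): starts [12, 18, 54, 93, 99, 117, 125] → cuts [16, 22, 58, 97, 103, 121, 129]
  WciIII (TCCG, off=3): starts [29, 48, 80, 104, 141] → cuts [32, 51, 83, 107, 144]
  LmaII (ACGC, off=1): starts [33, 44, 72, 133] → cuts [34, 45, 73, 134]
  EstX (CGTGCA, off=1): starts [22, 38, 59, 86] → cuts [23, 39, 60, 87]

Pooled cuts: [16, 22, 23, 32, 34, 39, 45, 51, 58, 60, 73, 83, 87, 97, 103, 107, 121, 129, 134, 144]

Fragment lengths:
  [0,16): 16 bp
  [16,22): 6 bp
  [22,23): 1 bp
  [23,32): 9 bp
  [32,34): 2 bp
  [34,39): 5 bp
  [39,45): 6 bp
  [45,51): 6 bp
  [51,58): 7 bp
  [58,60): 2 bp
  [60,73): 13 bp
  [73,83): 10 bp
  [83,87): 4 bp
  [87,97): 10 bp
  [97,103): 6 bp
  [103,107): 4 bp
  [107,121): 14 bp
  [121,129): 8 bp
  [129,134): 5 bp
  [134,144): 10 bp
  [144,149): 5 bp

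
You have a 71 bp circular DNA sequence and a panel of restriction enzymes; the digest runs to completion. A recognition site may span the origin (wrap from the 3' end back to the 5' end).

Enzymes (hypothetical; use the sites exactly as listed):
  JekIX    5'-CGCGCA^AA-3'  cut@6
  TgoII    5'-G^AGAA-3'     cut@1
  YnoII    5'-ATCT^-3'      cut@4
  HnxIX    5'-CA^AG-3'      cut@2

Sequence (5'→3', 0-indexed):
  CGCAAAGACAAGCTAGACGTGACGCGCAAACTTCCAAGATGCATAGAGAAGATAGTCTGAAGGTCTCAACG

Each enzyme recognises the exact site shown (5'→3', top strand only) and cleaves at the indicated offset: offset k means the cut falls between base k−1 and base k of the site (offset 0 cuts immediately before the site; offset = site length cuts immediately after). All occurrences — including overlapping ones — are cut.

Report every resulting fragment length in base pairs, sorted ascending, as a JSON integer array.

[6,8,10,18,29]

Site scan:
  JekIX (CGCGCAAA, off=6): starts [22, 69] → cuts [4, 28]
  TgoII (GAGAA, off=1): starts [45] → cuts [46]
  YnoII (ATCT, off=4): no sites
  HnxIX (CAAG, off=2): starts [8, 34] → cuts [10, 36]

All cut coordinates (distinct, sorted): [4, 10, 28, 36, 46]

Fragments:
  4→10: 6 bp
  10→28: 18 bp
  28→36: 8 bp
  36→46: 10 bp
  46→4 (wrap): 71-46+4 = 29 bp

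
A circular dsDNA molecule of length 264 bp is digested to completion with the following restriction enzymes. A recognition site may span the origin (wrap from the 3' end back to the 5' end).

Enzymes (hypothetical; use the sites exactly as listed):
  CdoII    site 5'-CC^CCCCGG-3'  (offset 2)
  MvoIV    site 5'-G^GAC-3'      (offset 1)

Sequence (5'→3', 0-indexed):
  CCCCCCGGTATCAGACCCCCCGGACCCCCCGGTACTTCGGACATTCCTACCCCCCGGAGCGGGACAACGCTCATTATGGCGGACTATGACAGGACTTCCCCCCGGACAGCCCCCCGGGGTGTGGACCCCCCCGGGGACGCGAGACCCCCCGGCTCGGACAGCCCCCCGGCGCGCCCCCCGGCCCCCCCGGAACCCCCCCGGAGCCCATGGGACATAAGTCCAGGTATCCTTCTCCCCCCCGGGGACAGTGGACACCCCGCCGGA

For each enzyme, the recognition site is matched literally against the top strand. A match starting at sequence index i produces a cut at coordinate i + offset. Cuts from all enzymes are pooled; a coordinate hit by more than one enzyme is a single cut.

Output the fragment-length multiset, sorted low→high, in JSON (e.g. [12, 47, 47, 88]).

[4,4,5,5,5,7,7,7,7,7,7,9,10,11,11,11,11,12,12,12,12,13,15,15,19,26]

Site scan:
  CdoII (CCCCCCGG, off=2): starts [0, 15, 24, 49, 97, 109, 126, 144, 161, 173, 182, 193, 234] → cuts [2, 17, 26, 51, 99, 111, 128, 146, 163, 175, 184, 195, 236]
  MvoIV (GGAC, off=1): starts [21, 38, 61, 80, 91, 103, 122, 134, 155, 209, 242, 249, 261] → cuts [22, 39, 62, 81, 92, 104, 123, 135, 156, 210, 243, 250, 262]

All cut coordinates (distinct, sorted): [2, 17, 22, 26, 39, 51, 62, 81, 92, 99, 104, 111, 123, 128, 135, 146, 156, 163, 175, 184, 195, 210, 236, 243, 250, 262]

Fragments:
  2→17: 15 bp
  17→22: 5 bp
  22→26: 4 bp
  26→39: 13 bp
  39→51: 12 bp
  51→62: 11 bp
  62→81: 19 bp
  81→92: 11 bp
  92→99: 7 bp
  99→104: 5 bp
  104→111: 7 bp
  111→123: 12 bp
  123→128: 5 bp
  128→135: 7 bp
  135→146: 11 bp
  146→156: 10 bp
  156→163: 7 bp
  163→175: 12 bp
  175→184: 9 bp
  184→195: 11 bp
  195→210: 15 bp
  210→236: 26 bp
  236→243: 7 bp
  243→250: 7 bp
  250→262: 12 bp
  262→2 (wrap): 264-262+2 = 4 bp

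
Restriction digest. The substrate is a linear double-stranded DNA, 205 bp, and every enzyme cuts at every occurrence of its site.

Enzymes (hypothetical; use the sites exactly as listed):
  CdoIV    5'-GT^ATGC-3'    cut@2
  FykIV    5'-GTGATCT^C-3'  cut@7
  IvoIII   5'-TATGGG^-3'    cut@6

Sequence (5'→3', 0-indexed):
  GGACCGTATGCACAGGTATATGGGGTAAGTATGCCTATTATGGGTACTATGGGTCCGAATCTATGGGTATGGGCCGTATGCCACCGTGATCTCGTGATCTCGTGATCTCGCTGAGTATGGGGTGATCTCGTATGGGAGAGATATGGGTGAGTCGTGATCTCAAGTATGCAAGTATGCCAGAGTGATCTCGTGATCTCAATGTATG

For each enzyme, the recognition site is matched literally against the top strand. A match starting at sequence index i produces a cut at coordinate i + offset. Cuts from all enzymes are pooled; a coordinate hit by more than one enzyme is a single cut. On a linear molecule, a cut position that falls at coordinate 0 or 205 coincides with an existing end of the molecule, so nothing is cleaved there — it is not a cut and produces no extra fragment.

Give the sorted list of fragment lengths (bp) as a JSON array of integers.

Per-enzyme occurrences:
  CdoIV (GTATGC, off=2): starts [5, 28, 75, 163, 171] → cuts [7, 30, 77, 165, 173]
  FykIV (GTGATCTC, off=7): starts [85, 93, 101, 121, 153, 181, 189] → cuts [92, 100, 108, 128, 160, 188, 196]
  IvoIII (TATGGG, off=6): starts [18, 38, 47, 61, 67, 115, 130, 141] → cuts [24, 44, 53, 67, 73, 121, 136, 147]

Pooled cuts: [7, 24, 30, 44, 53, 67, 73, 77, 92, 100, 108, 121, 128, 136, 147, 160, 165, 173, 188, 196]

Fragment lengths:
  [0,7): 7 bp
  [7,24): 17 bp
  [24,30): 6 bp
  [30,44): 14 bp
  [44,53): 9 bp
  [53,67): 14 bp
  [67,73): 6 bp
  [73,77): 4 bp
  [77,92): 15 bp
  [92,100): 8 bp
  [100,108): 8 bp
  [108,121): 13 bp
  [121,128): 7 bp
  [128,136): 8 bp
  [136,147): 11 bp
  [147,160): 13 bp
  [160,165): 5 bp
  [165,173): 8 bp
  [173,188): 15 bp
  [188,196): 8 bp
  [196,205): 9 bp

[4,5,6,6,7,7,8,8,8,8,8,9,9,11,13,13,14,14,15,15,17]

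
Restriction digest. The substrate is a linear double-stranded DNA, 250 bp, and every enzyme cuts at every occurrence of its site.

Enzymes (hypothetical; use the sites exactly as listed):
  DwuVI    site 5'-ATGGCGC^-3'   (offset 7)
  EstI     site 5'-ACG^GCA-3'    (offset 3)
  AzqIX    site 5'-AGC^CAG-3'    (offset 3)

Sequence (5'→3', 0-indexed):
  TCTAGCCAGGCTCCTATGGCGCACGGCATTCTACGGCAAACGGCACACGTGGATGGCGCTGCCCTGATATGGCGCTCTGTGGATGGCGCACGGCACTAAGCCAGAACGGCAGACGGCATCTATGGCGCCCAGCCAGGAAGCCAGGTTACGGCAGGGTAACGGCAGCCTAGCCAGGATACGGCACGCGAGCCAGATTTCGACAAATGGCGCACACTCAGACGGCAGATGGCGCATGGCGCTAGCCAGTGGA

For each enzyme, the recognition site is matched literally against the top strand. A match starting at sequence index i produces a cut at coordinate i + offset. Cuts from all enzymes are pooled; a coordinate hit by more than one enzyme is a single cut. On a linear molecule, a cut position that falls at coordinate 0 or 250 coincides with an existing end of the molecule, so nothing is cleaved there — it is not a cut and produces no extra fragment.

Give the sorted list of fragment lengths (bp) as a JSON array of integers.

[3,3,4,5,6,7,7,7,7,7,8,9,9,9,10,10,10,11,11,11,13,14,16,16,17,20]

Site scan:
  DwuVI (ATGGCGC, off=7): starts [15, 52, 68, 82, 121, 203, 225, 232] → cuts [22, 59, 75, 89, 128, 210, 232, 239]
  EstI (ACGGCA, off=3): starts [22, 32, 39, 89, 105, 112, 147, 158, 177, 218] → cuts [25, 35, 42, 92, 108, 115, 150, 161, 180, 221]
  AzqIX (AGCCAG, off=3): starts [3, 98, 130, 138, 168, 187, 240] → cuts [6, 101, 133, 141, 171, 190, 243]

All cut coordinates (distinct, sorted): [6, 22, 25, 35, 42, 59, 75, 89, 92, 101, 108, 115, 128, 133, 141, 150, 161, 171, 180, 190, 210, 221, 232, 239, 243]

Fragments:
  [0,6): 6 bp
  [6,22): 16 bp
  [22,25): 3 bp
  [25,35): 10 bp
  [35,42): 7 bp
  [42,59): 17 bp
  [59,75): 16 bp
  [75,89): 14 bp
  [89,92): 3 bp
  [92,101): 9 bp
  [101,108): 7 bp
  [108,115): 7 bp
  [115,128): 13 bp
  [128,133): 5 bp
  [133,141): 8 bp
  [141,150): 9 bp
  [150,161): 11 bp
  [161,171): 10 bp
  [171,180): 9 bp
  [180,190): 10 bp
  [190,210): 20 bp
  [210,221): 11 bp
  [221,232): 11 bp
  [232,239): 7 bp
  [239,243): 4 bp
  [243,250): 7 bp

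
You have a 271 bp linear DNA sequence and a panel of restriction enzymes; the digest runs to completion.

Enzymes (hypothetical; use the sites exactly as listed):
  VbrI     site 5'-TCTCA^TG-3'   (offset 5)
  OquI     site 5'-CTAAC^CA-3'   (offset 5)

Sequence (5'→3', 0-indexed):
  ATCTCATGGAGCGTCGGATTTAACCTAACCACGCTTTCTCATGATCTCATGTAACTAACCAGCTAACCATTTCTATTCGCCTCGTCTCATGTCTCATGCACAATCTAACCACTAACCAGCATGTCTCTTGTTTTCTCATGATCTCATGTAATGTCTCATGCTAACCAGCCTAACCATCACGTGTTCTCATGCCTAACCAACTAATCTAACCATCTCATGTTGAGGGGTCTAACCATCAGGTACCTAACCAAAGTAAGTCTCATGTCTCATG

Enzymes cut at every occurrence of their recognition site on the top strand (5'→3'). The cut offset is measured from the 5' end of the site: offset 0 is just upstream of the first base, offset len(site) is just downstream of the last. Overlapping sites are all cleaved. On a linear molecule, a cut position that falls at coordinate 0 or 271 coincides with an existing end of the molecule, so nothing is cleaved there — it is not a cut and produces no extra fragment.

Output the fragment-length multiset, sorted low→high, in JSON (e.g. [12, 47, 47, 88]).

[2,6,7,7,7,7,7,8,8,8,8,9,10,12,12,13,13,14,15,15,16,22,22,23]

Per-enzyme occurrences:
  VbrI TCTCATG/5: at [1, 36, 44, 84, 91, 133, 141, 153, 184, 212, 257, 264] ⇒ [6, 41, 49, 89, 96, 138, 146, 158, 189, 217, 262, 269]
  OquI CTAACCA/5: at [24, 54, 62, 104, 111, 160, 169, 192, 205, 228, 243] ⇒ [29, 59, 67, 109, 116, 165, 174, 197, 210, 233, 248]

All cut coordinates (distinct, sorted): [6, 29, 41, 49, 59, 67, 89, 96, 109, 116, 138, 146, 158, 165, 174, 189, 197, 210, 217, 233, 248, 262, 269]

Fragment lengths:
  [0,6): 6 bp
  [6,29): 23 bp
  [29,41): 12 bp
  [41,49): 8 bp
  [49,59): 10 bp
  [59,67): 8 bp
  [67,89): 22 bp
  [89,96): 7 bp
  [96,109): 13 bp
  [109,116): 7 bp
  [116,138): 22 bp
  [138,146): 8 bp
  [146,158): 12 bp
  [158,165): 7 bp
  [165,174): 9 bp
  [174,189): 15 bp
  [189,197): 8 bp
  [197,210): 13 bp
  [210,217): 7 bp
  [217,233): 16 bp
  [233,248): 15 bp
  [248,262): 14 bp
  [262,269): 7 bp
  [269,271): 2 bp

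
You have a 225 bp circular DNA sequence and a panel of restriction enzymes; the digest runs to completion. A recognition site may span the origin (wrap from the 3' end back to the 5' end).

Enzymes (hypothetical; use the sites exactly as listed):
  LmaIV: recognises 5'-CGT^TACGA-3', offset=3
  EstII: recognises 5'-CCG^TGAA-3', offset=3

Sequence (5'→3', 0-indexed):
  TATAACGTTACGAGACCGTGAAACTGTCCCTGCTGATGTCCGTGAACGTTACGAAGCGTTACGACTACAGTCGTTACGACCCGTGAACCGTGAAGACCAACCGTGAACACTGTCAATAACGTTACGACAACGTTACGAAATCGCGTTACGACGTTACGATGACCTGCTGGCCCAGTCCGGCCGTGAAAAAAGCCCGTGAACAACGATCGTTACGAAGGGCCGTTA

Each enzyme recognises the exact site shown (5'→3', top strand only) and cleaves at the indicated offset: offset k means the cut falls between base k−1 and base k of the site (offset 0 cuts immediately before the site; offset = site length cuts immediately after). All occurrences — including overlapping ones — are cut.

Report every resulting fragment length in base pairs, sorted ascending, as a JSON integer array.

[7,7,8,9,10,10,11,13,13,13,14,15,19,23,24,29]

Scan for sites:
  LmaIV (CGTTACGA, off=3): starts [5, 46, 56, 71, 119, 130, 143, 151, 207] → cuts [8, 49, 59, 74, 122, 133, 146, 154, 210]
  EstII (CCGTGAA, off=3): starts [15, 39, 80, 87, 100, 180, 193] → cuts [18, 42, 83, 90, 103, 183, 196]

All cut coordinates (distinct, sorted): [8, 18, 42, 49, 59, 74, 83, 90, 103, 122, 133, 146, 154, 183, 196, 210]

Fragments:
  8→18: 10 bp
  18→42: 24 bp
  42→49: 7 bp
  49→59: 10 bp
  59→74: 15 bp
  74→83: 9 bp
  83→90: 7 bp
  90→103: 13 bp
  103→122: 19 bp
  122→133: 11 bp
  133→146: 13 bp
  146→154: 8 bp
  154→183: 29 bp
  183→196: 13 bp
  196→210: 14 bp
  210→8 (wrap): 225-210+8 = 23 bp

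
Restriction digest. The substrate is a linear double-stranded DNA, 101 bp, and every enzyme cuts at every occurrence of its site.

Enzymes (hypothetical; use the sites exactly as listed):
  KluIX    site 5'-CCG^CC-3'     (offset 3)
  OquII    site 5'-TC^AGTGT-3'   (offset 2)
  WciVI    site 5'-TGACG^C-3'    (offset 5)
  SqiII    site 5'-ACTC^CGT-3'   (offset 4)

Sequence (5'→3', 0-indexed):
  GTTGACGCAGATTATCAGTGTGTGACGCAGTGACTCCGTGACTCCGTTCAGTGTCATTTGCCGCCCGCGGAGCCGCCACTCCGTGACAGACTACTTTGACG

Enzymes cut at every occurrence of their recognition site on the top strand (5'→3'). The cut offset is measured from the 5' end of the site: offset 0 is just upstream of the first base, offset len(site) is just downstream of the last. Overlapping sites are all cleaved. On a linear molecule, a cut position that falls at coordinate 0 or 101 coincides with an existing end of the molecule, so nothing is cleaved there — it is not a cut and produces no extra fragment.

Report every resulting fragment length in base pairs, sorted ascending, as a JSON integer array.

Per-enzyme occurrences:
  KluIX (CCGCC, off=3): starts [60, 72] → cuts [63, 75]
  OquII (TCAGTGT, off=2): starts [14, 47] → cuts [16, 49]
  WciVI (TGACGC, off=5): starts [2, 22] → cuts [7, 27]
  SqiII (ACTCCGT, off=4): starts [32, 40, 77] → cuts [36, 44, 81]

All cut coordinates (distinct, sorted): [7, 16, 27, 36, 44, 49, 63, 75, 81]

Fragment lengths:
  [0,7): 7 bp
  [7,16): 9 bp
  [16,27): 11 bp
  [27,36): 9 bp
  [36,44): 8 bp
  [44,49): 5 bp
  [49,63): 14 bp
  [63,75): 12 bp
  [75,81): 6 bp
  [81,101): 20 bp

[5,6,7,8,9,9,11,12,14,20]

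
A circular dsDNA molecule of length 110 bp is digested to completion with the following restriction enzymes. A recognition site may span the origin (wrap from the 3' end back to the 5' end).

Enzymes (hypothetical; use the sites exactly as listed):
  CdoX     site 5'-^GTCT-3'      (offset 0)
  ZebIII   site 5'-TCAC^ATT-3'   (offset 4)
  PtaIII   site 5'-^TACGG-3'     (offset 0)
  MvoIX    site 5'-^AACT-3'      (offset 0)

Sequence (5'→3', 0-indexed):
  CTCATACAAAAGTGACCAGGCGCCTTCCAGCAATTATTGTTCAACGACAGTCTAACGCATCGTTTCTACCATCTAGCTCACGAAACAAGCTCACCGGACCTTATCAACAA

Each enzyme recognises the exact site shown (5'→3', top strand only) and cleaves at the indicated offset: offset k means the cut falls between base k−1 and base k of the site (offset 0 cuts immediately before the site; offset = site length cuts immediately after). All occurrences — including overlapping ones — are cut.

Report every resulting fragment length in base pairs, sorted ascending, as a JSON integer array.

Site scan:
  CdoX GTCT/0: at [49] ⇒ [49]
  ZebIII (TCACATT, off=4): no sites
  PtaIII (TACGG, off=0): no sites
  MvoIX AACT/0: at [108] ⇒ [108]

Pooled cuts: [49, 108]

Fragments:
  49→108: 59 bp
  108→49 (wrap): 110-108+49 = 51 bp

[51,59]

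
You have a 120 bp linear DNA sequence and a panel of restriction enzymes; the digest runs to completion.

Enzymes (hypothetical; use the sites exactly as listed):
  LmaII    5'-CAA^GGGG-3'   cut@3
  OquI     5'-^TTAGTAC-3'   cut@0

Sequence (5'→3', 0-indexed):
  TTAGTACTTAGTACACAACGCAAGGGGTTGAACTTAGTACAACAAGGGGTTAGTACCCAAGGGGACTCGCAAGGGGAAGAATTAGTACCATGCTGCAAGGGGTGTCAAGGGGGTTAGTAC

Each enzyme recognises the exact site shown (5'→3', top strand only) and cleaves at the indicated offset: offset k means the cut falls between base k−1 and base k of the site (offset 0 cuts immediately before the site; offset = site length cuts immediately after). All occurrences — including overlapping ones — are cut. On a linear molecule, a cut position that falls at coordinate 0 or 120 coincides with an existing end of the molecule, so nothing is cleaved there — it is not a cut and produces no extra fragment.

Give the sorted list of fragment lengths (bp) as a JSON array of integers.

Per-enzyme occurrences:
  LmaII (CAAGGGG, off=3): starts [20, 42, 57, 69, 95, 105] → cuts [23, 45, 60, 72, 98, 108]
  OquI (TTAGTAC, off=0): starts [0, 7, 33, 49, 81, 113] → cuts [7, 33, 49, 81, 113] (position 0 is a terminus of the linear molecule — no cut)

All cut coordinates (distinct, sorted): [7, 23, 33, 45, 49, 60, 72, 81, 98, 108, 113]

Fragments:
  [0,7): 7 bp
  [7,23): 16 bp
  [23,33): 10 bp
  [33,45): 12 bp
  [45,49): 4 bp
  [49,60): 11 bp
  [60,72): 12 bp
  [72,81): 9 bp
  [81,98): 17 bp
  [98,108): 10 bp
  [108,113): 5 bp
  [113,120): 7 bp

[4,5,7,7,9,10,10,11,12,12,16,17]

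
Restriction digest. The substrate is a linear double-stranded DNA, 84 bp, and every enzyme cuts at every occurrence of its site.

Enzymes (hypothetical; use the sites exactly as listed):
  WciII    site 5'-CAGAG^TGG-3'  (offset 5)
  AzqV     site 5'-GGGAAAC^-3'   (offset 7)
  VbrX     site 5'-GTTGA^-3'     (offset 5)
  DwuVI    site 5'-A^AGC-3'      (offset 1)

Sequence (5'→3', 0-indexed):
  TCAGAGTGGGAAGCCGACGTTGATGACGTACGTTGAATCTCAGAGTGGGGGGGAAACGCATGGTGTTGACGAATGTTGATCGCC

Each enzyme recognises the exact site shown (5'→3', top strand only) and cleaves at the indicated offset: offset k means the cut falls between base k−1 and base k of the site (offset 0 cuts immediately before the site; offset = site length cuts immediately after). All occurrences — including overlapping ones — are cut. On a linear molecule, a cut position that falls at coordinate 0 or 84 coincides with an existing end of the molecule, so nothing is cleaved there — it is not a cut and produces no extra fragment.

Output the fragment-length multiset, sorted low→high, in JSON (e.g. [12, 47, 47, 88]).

[5,5,6,9,10,12,12,12,13]

Per-enzyme occurrences:
  WciII (CAGAGTGG, off=5): starts [1, 40] → cuts [6, 45]
  AzqV (GGGAAAC, off=7): starts [50] → cuts [57]
  VbrX (GTTGA, off=5): starts [18, 31, 64, 74] → cuts [23, 36, 69, 79]
  DwuVI (AAGC, off=1): starts [10] → cuts [11]

Pooled cuts: [6, 11, 23, 36, 45, 57, 69, 79]

Fragments:
  [0,6): 6 bp
  [6,11): 5 bp
  [11,23): 12 bp
  [23,36): 13 bp
  [36,45): 9 bp
  [45,57): 12 bp
  [57,69): 12 bp
  [69,79): 10 bp
  [79,84): 5 bp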